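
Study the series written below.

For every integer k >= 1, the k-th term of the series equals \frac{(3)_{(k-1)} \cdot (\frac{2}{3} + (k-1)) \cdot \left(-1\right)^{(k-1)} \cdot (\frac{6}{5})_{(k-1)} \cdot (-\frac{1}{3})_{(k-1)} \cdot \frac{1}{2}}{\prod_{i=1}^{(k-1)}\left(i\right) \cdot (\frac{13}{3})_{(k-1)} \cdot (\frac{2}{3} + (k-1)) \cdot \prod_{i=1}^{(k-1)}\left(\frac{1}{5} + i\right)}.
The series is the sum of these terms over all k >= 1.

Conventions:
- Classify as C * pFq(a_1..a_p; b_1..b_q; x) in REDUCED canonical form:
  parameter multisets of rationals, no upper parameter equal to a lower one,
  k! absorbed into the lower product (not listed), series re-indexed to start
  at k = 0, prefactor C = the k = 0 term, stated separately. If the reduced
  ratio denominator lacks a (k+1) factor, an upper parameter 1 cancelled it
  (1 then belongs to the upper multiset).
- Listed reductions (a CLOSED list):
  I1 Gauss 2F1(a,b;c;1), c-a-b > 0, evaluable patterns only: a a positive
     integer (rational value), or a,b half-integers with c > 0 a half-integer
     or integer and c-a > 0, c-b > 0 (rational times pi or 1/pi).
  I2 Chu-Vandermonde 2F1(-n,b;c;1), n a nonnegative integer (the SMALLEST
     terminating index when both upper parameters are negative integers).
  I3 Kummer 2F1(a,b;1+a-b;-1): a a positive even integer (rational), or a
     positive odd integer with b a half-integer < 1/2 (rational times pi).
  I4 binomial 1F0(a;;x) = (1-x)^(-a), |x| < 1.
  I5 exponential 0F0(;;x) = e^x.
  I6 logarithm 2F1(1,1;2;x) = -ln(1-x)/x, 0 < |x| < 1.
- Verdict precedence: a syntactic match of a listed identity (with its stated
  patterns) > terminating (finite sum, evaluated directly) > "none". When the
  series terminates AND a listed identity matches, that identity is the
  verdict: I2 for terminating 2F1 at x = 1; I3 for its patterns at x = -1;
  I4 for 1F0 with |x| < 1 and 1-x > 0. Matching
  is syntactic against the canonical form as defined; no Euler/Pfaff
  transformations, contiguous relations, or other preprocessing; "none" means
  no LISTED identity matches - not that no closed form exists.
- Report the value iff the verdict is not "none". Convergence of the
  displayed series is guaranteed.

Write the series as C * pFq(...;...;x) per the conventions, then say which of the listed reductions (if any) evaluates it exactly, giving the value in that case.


The tell: from the first term \frac{1}{2}: the lower running product (C = 1/2) is a rising factorial.
Term ratio: r(k) = -1 * (k-\frac{1}{3}) (k+3) / [(k+\frac{13}{3}) (k+1)] - rational in k, leading ratio -1; with t_0 = \frac{1}{2}, classification follows.

x = -1 here; the reduced form reads 2F1, upper {-\frac{1}{3}, 3}, lower {\frac{13}{3}}, C = \frac{1}{2}. Verdict: none - at argument -1 the multisets {-\frac{1}{3}, 3} ; {\frac{13}{3}} match no listed identity.


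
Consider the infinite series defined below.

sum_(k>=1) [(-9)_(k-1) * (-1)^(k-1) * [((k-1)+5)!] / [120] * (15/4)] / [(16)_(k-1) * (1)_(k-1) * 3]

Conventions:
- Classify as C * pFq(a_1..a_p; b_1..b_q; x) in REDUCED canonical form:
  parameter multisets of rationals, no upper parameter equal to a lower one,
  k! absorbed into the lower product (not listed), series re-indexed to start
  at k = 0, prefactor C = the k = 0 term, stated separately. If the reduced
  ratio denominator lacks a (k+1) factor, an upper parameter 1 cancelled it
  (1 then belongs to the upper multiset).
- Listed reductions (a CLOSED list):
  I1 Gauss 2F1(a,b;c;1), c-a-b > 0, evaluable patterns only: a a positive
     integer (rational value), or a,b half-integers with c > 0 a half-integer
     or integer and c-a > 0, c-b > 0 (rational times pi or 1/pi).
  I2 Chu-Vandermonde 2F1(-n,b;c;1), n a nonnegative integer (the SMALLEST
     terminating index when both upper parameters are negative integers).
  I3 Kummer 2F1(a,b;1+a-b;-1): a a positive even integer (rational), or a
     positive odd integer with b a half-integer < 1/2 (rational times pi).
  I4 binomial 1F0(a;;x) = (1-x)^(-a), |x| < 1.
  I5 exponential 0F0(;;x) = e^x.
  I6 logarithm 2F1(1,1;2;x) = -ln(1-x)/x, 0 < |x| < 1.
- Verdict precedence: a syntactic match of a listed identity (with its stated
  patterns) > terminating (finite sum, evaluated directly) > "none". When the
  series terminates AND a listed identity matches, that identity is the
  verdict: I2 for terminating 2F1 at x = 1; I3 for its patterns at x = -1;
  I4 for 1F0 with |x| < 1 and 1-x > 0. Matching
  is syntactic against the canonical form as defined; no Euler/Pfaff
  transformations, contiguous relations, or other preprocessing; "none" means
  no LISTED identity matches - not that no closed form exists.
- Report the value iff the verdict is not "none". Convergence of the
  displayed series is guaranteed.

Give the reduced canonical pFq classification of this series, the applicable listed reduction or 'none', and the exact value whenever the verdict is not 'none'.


With C = 5/4: the canonical form is 2F1(-9, 6; 16; -1). Verdict (x = -1): the Kummer evaluation I3 applies (x = -1; c = 16 equals 1+a-b for upper {-9, 6}: listed pattern). Exact value: 455/16.

The tell: x = (-1) and the constant factors (C = 5/4, x = -1) combine into one prefactor.
Consecutive-term ratio: r(k) = (-1) * (k-9) (k+6) / [(k+16) (k+1)] - poly over poly, x = (-1) from leading terms; C = 5/4 at k = 0.


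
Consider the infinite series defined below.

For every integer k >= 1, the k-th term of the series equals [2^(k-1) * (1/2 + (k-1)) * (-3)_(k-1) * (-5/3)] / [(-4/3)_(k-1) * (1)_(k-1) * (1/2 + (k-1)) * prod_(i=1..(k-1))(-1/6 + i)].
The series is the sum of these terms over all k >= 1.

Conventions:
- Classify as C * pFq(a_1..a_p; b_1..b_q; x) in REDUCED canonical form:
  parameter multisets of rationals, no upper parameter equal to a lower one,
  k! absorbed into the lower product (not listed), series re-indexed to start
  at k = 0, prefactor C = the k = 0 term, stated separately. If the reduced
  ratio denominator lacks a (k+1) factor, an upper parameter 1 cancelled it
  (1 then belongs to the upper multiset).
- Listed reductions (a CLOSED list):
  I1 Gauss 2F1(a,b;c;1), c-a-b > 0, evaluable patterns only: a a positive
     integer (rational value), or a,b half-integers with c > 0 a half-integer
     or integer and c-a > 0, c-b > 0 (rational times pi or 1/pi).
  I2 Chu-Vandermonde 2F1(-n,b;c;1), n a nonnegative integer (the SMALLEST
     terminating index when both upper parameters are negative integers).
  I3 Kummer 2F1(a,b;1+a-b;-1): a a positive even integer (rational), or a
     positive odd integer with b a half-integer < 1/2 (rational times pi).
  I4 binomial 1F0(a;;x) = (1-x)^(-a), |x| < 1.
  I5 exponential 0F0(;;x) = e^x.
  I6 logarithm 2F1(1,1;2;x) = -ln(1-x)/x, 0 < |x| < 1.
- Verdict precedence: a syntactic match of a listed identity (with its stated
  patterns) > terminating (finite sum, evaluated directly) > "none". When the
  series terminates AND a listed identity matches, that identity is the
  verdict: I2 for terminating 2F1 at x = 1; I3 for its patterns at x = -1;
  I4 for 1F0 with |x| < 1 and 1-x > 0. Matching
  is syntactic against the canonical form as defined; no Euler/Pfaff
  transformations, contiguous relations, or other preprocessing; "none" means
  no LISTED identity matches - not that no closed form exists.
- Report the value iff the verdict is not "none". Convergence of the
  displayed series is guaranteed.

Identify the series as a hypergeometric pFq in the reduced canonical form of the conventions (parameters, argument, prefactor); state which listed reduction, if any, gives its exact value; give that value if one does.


At argument 2: a 1F2 with upper {-3}, lower {-4/3, 5/6}, scaled by C = -5/3. Verdict: terminating. With -3 upstairs the series is a 4-term polynomial sum; evaluated term by term. Value: -1516/51.

Structural cue: t_0 being -5/3, the lower running product (prefactor -5/3) is a rising factorial.
Term ratio: r(k) = 2 * (k-3) / [(k-4/3) (k+5/6) (k+1)] - poly over poly, x = 2 from leading terms; C = -5/3 at k = 0.


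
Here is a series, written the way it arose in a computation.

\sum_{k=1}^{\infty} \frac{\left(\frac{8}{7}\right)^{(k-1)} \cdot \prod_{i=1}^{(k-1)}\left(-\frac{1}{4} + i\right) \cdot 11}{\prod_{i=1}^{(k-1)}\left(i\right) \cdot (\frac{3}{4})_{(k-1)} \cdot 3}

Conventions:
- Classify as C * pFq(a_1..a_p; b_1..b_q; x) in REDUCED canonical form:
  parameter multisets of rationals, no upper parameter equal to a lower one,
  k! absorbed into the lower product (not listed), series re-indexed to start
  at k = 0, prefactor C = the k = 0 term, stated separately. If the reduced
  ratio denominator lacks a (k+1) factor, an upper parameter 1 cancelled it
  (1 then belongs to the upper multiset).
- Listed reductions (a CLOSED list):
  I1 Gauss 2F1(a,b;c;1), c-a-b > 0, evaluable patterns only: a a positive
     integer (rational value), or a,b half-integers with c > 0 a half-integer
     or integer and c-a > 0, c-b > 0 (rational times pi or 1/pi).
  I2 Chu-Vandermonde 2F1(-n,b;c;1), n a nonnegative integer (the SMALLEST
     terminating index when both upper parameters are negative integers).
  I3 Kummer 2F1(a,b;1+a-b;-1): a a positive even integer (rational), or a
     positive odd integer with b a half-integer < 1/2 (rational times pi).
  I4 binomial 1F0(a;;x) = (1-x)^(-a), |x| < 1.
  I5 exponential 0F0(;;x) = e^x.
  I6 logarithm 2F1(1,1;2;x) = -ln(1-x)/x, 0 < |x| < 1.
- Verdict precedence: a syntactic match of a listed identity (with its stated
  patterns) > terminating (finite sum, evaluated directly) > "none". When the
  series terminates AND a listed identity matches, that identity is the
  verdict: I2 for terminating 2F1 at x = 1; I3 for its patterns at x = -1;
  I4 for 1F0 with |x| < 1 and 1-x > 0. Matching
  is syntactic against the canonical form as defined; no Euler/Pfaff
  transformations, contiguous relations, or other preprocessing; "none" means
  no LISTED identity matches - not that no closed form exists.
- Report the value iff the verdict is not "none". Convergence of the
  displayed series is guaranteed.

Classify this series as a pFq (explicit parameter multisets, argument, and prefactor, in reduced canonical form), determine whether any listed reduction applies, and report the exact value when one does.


Canonical form: C = \frac{11}{3} times 0F0 with upper {-}, lower {-}, x = \frac{8}{7}. Verdict: the exponential series (I5) fires (the 0F0 exponential series at x = \frac{8}{7}). Exact value: \frac{11}{3} \cdot e^{\frac{8}{7}}.

Key observation: with t_0 = \frac{11}{3}, the parameter 3/4 appears in both the upper and lower lists and cancels.
Consecutive-term ratio: r(k) = \frac{8}{7} * 1 / [(k+1)] - poly over poly, x = \frac{8}{7} from leading terms; C = \frac{11}{3} at k = 0.


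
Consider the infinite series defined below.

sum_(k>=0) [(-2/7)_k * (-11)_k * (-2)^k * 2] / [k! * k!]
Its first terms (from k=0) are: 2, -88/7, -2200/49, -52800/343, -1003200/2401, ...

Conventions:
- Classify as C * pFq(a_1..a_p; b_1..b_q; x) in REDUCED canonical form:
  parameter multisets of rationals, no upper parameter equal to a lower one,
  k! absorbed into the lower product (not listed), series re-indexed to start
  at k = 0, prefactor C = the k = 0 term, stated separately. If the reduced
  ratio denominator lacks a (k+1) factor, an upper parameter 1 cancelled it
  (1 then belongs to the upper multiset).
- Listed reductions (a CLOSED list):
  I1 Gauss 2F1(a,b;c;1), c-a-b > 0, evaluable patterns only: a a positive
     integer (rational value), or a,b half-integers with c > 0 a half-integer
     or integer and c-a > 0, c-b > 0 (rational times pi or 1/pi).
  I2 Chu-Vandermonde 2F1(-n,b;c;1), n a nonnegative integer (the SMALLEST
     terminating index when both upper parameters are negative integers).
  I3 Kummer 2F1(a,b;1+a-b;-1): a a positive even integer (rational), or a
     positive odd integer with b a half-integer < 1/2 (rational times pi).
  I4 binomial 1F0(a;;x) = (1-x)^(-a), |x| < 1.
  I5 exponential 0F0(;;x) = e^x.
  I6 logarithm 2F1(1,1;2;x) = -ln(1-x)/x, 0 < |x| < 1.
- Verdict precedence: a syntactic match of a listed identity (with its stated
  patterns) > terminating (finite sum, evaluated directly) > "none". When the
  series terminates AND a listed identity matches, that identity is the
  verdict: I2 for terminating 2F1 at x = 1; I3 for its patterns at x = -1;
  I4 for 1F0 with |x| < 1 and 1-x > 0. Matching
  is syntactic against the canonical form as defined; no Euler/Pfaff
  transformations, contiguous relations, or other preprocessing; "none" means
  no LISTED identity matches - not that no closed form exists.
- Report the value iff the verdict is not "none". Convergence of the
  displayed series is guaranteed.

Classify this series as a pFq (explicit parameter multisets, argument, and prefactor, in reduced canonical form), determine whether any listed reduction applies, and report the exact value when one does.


Canonical form: C = 2 times 2F1 with upper {-11, -2/7}, lower {1}, x = -2. Verdict: terminating at k = 11: the factor (-11)_k kills every later term; summing the 12 survivors is exact. Hence: -95008665901374/13841287201.

The tell: t_0 being 2, the denominator's factorial ratio (prefactor 2) is a lower Pochhammer.
Ratio: r(k) = (-2) * (k-11) (k-2/7) / [(k+1) (k+1)] - rational in k. x = (-2); t_0 = 2; negate the roots.


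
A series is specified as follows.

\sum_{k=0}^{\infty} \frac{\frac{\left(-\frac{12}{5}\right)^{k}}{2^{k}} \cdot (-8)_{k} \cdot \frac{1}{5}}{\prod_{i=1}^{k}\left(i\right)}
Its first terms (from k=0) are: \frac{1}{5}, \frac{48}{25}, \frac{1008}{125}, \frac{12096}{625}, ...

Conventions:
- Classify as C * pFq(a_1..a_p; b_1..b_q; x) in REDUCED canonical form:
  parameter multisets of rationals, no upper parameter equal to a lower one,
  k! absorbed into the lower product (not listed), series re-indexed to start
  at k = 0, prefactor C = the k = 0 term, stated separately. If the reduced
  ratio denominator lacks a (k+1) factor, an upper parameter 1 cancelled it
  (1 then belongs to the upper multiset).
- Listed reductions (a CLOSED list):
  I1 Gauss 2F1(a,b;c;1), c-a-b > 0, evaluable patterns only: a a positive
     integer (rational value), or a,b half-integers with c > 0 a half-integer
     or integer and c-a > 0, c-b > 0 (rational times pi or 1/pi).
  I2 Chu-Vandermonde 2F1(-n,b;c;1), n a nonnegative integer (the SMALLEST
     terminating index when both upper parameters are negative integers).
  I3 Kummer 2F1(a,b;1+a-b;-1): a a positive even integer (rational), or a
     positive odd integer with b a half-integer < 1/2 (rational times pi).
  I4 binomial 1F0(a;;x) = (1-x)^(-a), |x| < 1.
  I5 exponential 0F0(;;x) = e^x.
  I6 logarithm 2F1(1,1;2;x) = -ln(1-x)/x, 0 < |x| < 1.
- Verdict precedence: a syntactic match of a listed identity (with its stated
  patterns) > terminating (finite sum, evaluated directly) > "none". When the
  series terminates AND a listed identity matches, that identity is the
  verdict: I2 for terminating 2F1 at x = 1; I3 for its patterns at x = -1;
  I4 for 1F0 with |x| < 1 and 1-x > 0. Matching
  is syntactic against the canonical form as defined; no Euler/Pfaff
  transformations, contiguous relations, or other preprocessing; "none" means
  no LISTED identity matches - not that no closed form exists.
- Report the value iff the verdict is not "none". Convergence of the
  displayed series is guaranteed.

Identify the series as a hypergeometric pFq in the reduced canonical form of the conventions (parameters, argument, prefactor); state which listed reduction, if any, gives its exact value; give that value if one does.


Canonical form: C = \frac{1}{5} times 1F0 with upper {-8}, lower {-}, x = -\frac{6}{5}. Verdict: terminating. (-8)_k vanishes past k = 8, leaving a 9-term sum, computed directly. Hence: \frac{214358881}{1953125}.

The tell: from the first term \frac{1}{5}: the two k-th powers (prefactor 1/5) combine into one argument.
Consecutive-term ratio: r(k) = -\frac{6}{5} * (k-8) / [(k+1)] - poly over poly, x = -\frac{6}{5} from leading terms; C = \frac{1}{5} at k = 0.


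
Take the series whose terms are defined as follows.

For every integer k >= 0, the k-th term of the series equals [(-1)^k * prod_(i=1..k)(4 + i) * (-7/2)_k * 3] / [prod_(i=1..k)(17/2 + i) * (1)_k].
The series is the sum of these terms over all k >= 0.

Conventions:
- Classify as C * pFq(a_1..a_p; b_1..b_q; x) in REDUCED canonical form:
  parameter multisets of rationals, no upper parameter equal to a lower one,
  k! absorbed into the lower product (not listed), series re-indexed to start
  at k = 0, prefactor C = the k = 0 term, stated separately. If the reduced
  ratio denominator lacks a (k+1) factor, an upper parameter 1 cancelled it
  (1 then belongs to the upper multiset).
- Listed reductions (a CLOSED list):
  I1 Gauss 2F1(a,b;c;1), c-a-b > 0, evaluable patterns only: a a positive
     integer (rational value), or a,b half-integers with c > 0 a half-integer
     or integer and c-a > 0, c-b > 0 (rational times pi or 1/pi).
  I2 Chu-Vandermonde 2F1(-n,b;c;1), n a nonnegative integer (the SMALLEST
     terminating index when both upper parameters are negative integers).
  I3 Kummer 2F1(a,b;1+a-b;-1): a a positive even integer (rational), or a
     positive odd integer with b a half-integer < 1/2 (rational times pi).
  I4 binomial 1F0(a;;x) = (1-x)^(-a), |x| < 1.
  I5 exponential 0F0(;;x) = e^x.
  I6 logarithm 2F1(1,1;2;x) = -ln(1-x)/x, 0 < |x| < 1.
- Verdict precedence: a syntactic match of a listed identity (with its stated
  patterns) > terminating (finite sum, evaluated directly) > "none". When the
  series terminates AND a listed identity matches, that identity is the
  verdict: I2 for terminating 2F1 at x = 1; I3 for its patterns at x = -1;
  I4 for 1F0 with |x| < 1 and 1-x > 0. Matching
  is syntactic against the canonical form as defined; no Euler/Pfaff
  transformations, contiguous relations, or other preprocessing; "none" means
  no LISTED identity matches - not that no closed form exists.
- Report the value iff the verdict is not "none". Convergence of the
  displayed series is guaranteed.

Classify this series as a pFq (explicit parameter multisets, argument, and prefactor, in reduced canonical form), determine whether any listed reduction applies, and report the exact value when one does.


At argument -1: a 2F1 with upper {-7/2, 5}, lower {19/2}, scaled by C = 3. Verdict (x = -1): the Kummer evaluation I3 applies (x = -1; c = 19/2 equals 1+a-b for upper {-7/2, 5}: listed pattern). Value: (2297295/524288) * pi.

The tell: t_0 being 3, the lower running product (C = 3) is a rising factorial.
Ratio: r(k) = (-1) * (k-7/2) (k+5) / [(k+19/2) (k+1)] ; factor over Q: parameters, x = (-1), and C = 3.


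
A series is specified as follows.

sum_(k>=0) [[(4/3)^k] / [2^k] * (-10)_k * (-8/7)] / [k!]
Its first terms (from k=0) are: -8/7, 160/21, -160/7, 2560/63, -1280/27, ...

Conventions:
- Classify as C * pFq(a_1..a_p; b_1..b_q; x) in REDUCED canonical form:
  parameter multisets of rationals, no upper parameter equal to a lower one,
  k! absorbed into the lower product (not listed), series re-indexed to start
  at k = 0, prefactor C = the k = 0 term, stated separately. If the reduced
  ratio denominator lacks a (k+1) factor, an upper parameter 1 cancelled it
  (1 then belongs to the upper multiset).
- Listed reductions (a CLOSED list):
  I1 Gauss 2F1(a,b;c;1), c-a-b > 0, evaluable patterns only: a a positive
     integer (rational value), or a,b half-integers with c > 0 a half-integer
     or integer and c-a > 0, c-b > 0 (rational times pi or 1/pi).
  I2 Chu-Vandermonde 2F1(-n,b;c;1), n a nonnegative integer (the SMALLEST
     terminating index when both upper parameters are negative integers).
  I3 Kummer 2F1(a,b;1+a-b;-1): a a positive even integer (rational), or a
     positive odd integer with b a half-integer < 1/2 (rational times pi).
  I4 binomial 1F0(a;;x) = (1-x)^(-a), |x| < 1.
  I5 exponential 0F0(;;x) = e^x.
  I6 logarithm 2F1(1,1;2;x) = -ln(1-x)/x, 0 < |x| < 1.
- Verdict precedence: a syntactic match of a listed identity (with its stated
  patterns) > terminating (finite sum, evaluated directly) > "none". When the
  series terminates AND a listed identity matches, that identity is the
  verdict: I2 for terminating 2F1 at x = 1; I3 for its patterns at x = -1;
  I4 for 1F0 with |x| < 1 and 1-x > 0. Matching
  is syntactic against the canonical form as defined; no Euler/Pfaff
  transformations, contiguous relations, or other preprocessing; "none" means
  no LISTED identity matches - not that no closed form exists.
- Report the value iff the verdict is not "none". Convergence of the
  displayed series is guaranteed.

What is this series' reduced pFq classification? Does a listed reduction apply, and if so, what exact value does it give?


With C = -8/7: the canonical form is 1F0(-10; -; 2/3). Verdict: this is binomial (I4) (the 1F0 binomial series: exponent 10, x = 2/3). Its exact value is -8/413343.

Key step: t_0 = -8/7 here, and the two k-th powers (C = -8/7) combine into one argument.
Ratio: r(k) = (2/3) * (k-10) / [(k+1)] - poly over poly, x = (2/3) from leading terms; C = -8/7 at k = 0.


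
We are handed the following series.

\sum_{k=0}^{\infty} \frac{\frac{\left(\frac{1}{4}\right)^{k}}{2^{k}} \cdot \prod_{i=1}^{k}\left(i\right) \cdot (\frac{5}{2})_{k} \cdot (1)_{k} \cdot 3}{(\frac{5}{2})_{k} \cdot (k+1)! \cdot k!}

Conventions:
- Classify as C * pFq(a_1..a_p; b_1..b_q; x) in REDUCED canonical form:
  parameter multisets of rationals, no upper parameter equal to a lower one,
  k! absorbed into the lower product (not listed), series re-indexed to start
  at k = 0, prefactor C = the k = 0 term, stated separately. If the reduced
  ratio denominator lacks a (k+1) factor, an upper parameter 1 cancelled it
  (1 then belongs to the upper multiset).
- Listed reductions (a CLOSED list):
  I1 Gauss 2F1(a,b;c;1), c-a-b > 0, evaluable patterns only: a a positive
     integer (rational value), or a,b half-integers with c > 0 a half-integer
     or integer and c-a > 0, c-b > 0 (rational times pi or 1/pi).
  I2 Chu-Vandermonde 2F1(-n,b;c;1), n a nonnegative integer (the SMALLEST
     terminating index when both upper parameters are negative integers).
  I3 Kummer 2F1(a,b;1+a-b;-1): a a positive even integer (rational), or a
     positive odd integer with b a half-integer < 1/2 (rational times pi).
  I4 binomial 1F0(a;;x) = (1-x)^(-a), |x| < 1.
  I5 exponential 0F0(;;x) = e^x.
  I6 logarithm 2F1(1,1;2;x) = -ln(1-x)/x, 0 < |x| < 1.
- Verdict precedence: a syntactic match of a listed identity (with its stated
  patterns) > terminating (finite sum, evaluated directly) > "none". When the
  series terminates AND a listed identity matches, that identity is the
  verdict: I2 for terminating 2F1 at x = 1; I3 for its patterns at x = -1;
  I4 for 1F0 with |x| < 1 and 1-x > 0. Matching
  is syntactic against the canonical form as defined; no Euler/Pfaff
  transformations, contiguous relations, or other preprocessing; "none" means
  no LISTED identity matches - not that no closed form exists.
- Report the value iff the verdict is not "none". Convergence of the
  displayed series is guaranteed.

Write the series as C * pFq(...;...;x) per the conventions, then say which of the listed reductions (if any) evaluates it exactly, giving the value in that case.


Key step: from the first term 3: the denominator's factorial ratio (prefactor 3) is a lower Pochhammer.
Step ratio: r(k) = \frac{1}{8} * (k+1) (k+1) / [(k+2) (k+1)] ; factor over Q: parameters, x = \frac{1}{8}, and C = 3.

Classification (C = 3): 2F1 with upper {1, 1}, lower {2}, argument x = \frac{1}{8}. Verdict: logarithm (I6) applies (the logarithm: parameters (1,1;2), x = \frac{1}{8}). Hence: \left(-24\right) \cdot \ln\left(\frac{7}{8}\right).


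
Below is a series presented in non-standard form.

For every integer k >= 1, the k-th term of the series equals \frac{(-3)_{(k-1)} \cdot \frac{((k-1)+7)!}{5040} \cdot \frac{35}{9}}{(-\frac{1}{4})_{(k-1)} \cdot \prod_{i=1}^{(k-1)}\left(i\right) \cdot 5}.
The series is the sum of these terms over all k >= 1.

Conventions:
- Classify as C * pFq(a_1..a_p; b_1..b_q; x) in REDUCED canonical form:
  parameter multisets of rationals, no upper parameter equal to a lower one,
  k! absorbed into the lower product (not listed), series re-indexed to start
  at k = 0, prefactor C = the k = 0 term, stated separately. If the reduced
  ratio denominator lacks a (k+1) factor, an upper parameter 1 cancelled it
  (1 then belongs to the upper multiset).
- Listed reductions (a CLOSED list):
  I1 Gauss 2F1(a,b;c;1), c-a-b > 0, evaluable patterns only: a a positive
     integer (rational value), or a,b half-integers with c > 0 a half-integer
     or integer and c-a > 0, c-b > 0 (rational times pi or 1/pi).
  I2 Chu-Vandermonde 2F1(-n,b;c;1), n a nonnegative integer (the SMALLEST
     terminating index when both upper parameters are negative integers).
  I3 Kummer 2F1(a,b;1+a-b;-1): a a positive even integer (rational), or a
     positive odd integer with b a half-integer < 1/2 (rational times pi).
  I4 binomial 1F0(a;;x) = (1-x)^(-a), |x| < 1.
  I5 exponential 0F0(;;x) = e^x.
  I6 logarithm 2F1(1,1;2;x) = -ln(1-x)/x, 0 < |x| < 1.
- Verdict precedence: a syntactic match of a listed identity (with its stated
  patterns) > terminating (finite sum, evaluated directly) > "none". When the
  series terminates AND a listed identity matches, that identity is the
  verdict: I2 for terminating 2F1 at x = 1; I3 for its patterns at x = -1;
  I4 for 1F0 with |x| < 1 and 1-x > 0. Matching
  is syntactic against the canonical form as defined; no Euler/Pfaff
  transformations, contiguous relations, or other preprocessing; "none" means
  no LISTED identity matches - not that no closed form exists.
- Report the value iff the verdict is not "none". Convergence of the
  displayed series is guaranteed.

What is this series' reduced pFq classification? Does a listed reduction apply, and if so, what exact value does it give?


With C = \frac{7}{9}: the canonical form is 2F1(-3, 8; -\frac{1}{4}; 1). Verdict at x = 1: Vandermonde's identity (I2) matches (terminating 2F1 at x = 1 with n = 3, b = 8, c = -\frac{1}{4}). Hence: \frac{7975}{9}.

Structural cue: t_0 = \frac{7}{9} here, and the factorial ratio (prefactor 7/9) (k+a-1)!/(a-1)! is a rising factorial (a)_k.
Adjacent-term ratio: r(k) = 1 * (k-3) (k+8) / [(k-\frac{1}{4}) (k+1)] - rational in k. x = 1; t_0 = \frac{7}{9}; negate the roots.


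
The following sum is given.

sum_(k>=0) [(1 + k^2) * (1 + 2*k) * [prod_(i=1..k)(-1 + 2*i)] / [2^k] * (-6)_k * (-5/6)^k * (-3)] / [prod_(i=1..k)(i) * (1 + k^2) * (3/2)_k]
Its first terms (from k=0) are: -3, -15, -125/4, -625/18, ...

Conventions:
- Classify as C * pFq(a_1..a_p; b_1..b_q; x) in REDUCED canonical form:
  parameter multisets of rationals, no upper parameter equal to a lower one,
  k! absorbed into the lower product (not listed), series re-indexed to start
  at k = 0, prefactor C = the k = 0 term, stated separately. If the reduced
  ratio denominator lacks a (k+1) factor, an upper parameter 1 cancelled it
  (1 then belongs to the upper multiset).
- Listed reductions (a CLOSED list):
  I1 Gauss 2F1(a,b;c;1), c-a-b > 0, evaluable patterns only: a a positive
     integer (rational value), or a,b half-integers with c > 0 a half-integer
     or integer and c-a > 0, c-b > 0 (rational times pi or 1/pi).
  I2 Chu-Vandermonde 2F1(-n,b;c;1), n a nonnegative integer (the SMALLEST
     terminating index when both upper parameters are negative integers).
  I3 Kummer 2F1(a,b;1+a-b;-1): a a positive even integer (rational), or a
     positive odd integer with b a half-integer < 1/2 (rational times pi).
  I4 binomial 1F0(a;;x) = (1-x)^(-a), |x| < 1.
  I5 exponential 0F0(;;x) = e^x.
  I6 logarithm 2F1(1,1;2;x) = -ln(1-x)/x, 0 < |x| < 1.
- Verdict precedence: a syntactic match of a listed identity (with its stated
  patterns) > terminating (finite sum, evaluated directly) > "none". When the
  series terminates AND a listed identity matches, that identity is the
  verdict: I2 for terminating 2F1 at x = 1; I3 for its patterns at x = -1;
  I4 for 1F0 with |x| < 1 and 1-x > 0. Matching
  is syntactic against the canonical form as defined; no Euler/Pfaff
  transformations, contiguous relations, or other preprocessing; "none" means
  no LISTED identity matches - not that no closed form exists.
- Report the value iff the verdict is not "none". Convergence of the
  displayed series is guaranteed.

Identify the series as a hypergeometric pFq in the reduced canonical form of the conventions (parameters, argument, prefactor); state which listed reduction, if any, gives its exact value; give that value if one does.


Key step: t_0 = -3 here, and the parameter 3/2 appears in both the upper and lower lists and cancels (alongside the other common factor).
Adjacent-term ratio: r(k) = (-5/6) * (k-6) / [(k+1)] - rational; roots negated = parameters, x = (-5/6), C = -3.

With C = -3: the canonical form is 1F0(-6; -; -5/6). Verdict: the binomial series (I4) applies (the 1F0 binomial series: exponent 6, x = -5/6). Exact value: -1771561/15552.


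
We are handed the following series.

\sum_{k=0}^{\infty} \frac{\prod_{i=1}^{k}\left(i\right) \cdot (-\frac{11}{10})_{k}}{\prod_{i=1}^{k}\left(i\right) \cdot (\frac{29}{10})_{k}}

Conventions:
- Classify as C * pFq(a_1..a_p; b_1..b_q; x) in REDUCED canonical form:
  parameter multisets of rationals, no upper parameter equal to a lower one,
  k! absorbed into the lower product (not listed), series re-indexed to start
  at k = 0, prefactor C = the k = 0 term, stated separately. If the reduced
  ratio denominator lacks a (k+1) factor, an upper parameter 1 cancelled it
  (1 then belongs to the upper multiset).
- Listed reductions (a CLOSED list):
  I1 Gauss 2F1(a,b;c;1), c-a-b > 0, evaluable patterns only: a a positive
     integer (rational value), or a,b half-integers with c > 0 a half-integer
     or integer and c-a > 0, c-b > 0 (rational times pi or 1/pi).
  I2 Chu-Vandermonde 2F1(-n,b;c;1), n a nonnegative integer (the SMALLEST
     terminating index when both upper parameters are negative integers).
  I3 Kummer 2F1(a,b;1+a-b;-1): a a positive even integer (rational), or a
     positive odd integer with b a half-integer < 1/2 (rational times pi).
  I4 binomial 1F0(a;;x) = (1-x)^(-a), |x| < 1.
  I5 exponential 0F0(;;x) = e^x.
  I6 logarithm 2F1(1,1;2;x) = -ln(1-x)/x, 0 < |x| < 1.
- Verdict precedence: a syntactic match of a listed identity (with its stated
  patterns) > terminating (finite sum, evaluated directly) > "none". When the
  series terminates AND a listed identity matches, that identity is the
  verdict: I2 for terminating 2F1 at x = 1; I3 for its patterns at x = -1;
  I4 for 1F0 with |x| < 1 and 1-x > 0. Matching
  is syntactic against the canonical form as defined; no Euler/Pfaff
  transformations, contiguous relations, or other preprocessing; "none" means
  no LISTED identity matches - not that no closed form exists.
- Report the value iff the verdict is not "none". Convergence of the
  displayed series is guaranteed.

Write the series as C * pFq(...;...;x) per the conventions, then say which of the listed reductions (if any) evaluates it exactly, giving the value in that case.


With C = 1: the canonical form is 2F1(-\frac{11}{10}, 1; \frac{29}{10}; 1). Verdict at x = 1: Gauss (I1, integer-parameter pattern) matches (x = 1: the Gamma ratio telescopes since c-a-b = 3 > 0 and a = 1 in Z>0). Its exact value is \frac{19}{30}.

First insight: x = 1 and the running product (C = 1) telescopes to a rising factorial.
Step ratio: r(k) = 1 * (k-\frac{11}{10}) (k+1) / [(k+\frac{29}{10}) (k+1)] - rational; roots negated = parameters, x = 1, C = 1.


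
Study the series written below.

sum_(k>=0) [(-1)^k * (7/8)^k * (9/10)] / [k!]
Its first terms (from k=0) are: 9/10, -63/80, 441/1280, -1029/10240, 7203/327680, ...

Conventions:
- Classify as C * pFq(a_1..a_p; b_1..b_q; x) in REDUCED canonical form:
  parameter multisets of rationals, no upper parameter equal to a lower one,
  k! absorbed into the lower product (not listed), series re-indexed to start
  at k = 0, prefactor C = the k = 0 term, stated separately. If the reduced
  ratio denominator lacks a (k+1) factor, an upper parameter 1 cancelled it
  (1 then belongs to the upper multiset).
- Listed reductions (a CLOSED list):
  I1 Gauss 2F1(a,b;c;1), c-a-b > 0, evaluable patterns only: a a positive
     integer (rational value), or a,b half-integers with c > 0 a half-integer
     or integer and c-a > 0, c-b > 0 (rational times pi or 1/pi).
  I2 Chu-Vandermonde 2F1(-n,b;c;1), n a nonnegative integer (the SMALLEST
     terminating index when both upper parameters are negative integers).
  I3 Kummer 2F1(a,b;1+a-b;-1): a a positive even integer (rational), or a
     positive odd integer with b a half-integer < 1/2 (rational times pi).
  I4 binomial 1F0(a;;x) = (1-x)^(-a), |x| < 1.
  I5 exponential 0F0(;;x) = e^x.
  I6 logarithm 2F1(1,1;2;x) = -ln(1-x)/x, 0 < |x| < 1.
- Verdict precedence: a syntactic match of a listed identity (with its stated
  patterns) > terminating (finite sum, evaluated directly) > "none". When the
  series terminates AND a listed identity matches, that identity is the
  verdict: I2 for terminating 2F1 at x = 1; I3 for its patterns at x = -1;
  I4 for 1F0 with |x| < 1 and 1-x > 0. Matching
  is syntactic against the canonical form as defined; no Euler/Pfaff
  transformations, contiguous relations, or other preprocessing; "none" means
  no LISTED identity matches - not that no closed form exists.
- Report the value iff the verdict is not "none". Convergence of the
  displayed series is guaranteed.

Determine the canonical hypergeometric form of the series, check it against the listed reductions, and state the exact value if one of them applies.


At argument -7/8: a 0F0 with upper {-}, lower {-}, scaled by C = 9/10. Verdict: this is exponential (I5) (the 0F0 exponential series at x = -7/8). Exact value: (9/10) * e^(-7/8).

First insight: from the first term 9/10: the (-1)^k factor (prefactor 9/10) folds into the argument's sign.
Term ratio: r(k) = (-7/8) * 1 / [(k+1)] ; factor over Q: parameters, x = (-7/8), and C = 9/10.


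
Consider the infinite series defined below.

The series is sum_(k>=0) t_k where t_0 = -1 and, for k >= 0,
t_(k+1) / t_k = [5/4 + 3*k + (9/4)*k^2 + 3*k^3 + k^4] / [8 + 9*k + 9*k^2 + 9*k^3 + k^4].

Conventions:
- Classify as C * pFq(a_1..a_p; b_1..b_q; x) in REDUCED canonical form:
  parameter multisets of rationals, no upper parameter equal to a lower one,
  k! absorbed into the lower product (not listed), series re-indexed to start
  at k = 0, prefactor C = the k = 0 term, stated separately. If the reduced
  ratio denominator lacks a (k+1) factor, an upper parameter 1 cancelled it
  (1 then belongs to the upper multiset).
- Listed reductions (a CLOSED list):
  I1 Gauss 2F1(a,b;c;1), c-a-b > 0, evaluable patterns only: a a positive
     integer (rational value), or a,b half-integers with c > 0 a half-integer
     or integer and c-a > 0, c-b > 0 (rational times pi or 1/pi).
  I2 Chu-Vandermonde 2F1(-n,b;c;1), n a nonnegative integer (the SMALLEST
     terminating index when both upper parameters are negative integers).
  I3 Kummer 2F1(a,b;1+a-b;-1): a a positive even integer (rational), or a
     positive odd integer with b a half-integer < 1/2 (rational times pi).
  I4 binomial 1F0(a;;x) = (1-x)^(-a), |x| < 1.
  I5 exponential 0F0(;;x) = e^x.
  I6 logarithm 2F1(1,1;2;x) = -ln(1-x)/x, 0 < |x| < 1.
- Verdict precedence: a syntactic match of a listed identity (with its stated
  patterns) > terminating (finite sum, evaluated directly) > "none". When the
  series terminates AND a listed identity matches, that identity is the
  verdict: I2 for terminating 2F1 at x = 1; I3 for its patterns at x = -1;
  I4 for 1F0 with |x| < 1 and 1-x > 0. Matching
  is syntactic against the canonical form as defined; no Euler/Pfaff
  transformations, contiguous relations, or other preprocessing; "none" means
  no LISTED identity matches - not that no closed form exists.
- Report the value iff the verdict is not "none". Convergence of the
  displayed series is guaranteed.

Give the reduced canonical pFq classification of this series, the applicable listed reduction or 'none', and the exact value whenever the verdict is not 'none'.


Classification (C = -1): 2F1 with upper {1/2, 5/2}, lower {8}, argument x = 1. Verdict (x = 1): Gauss's theorem I1 (half-integer case) applies (x = 1; upper {1/2, 5/2} half-integers, c = 8 in the evaluable pattern). Exact value: (-524288/135135) / pi.

Structural cue: t_0 = -1 here, and factor the ratio over Q (prefactor -1): negated roots = parameters.
Consecutive-term ratio: r(k) = 1 * (k+1/2) (k+5/2) / [(k+8) (k+1)] - rational in k. x = 1; t_0 = -1; negate the roots.


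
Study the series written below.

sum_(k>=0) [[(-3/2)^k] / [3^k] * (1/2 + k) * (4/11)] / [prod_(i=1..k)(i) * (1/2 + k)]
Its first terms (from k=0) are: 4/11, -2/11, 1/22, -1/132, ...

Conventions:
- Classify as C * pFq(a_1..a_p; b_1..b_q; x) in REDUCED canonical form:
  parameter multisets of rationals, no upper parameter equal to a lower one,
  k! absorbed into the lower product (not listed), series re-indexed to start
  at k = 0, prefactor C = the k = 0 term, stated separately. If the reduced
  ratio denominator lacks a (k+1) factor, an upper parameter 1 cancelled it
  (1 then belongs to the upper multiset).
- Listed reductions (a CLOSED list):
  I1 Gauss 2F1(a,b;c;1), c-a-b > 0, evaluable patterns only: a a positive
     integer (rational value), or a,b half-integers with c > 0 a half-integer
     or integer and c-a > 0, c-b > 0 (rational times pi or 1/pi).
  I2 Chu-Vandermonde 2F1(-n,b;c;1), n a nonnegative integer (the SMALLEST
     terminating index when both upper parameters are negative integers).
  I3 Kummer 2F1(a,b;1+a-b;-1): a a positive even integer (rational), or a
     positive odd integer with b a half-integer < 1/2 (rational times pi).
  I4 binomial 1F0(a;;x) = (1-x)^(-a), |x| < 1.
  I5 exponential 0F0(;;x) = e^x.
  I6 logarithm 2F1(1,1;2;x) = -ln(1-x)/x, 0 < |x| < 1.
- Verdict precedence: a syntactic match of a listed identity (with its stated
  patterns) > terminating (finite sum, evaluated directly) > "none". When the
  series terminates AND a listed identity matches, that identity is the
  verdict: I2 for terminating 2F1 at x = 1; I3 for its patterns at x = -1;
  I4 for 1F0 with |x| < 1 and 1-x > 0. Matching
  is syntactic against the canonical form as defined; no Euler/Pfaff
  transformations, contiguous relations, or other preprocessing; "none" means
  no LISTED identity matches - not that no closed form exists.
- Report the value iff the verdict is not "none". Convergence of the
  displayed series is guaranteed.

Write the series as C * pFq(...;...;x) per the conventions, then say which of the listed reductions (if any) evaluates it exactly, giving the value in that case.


Classification (C = 4/11): 0F0 with upper {-}, lower {-}, argument x = -1/2. Verdict at x = -1/2: exponential (I5) matches (the 0F0 exponential series at x = -1/2). Sum: (4/11) * e^(-1/2).

Key step: x = (-1/2) and the two k-th powers (prefactor 4/11) combine into one argument.
Step ratio: r(k) = (-1/2) * 1 / [(k+1)] - rational in k. x = (-1/2); t_0 = 4/11; negate the roots.


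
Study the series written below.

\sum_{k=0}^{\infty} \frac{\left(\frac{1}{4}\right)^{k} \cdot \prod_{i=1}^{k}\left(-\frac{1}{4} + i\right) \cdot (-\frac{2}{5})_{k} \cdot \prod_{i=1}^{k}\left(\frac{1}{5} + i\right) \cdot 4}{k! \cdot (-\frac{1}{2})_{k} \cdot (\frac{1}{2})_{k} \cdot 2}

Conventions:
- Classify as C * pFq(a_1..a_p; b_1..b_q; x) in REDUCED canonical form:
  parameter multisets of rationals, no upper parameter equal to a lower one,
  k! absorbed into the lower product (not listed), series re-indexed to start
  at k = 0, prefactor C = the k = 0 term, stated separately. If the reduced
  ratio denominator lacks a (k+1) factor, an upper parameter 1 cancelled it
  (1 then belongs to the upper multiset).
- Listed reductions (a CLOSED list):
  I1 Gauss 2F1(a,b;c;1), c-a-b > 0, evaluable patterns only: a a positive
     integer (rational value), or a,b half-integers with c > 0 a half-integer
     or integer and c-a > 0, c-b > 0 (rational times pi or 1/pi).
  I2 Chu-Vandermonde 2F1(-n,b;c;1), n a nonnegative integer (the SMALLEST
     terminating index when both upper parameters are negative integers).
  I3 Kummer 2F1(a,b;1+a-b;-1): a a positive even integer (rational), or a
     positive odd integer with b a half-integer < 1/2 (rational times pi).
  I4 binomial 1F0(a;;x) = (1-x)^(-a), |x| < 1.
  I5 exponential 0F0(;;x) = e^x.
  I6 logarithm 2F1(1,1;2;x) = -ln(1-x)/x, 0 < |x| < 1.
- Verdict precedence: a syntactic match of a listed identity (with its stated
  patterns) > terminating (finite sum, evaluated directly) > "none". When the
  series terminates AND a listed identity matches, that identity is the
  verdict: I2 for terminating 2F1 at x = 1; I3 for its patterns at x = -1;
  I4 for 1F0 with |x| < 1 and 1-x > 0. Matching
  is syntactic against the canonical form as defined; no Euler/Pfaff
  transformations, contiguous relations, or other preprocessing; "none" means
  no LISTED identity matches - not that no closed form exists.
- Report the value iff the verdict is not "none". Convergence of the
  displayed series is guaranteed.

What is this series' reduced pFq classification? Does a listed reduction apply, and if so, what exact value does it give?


The series (x = \frac{1}{4}) is 3F2: upper {-\frac{2}{5}, \frac{3}{4}, \frac{6}{5}}, lower {-\frac{1}{2}, \frac{1}{2}}, prefactor 2. Verdict: no listed reduction: x = \frac{1}{4} and upper {-\frac{2}{5}, \frac{3}{4}, \frac{6}{5}} fail every I1-I6 pattern.

Key observation: t_0 being 2, the running product (prefactor 2) telescopes to a rising factorial.
Term ratio: r(k) = \frac{1}{4} * (k-\frac{2}{5}) (k+\frac{3}{4}) (k+\frac{6}{5}) / [(k-\frac{1}{2}) (k+\frac{1}{2}) (k+1)] - rational; roots negated = parameters, x = \frac{1}{4}, C = 2.
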